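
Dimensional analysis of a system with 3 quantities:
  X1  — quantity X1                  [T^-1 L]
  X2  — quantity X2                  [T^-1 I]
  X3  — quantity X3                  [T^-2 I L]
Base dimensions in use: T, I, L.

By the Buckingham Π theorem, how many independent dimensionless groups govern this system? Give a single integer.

1

Write exponents as rows T,I,L / cols X1,X2,X3:
  T: [-1 -1 -2]
  I: [ 0  1  1]
  L: [ 1  0  1]
RREF → pivots at {X1,X2} ⇒ r = 2
n=3, r=2 ⇒ 1 dimensionless group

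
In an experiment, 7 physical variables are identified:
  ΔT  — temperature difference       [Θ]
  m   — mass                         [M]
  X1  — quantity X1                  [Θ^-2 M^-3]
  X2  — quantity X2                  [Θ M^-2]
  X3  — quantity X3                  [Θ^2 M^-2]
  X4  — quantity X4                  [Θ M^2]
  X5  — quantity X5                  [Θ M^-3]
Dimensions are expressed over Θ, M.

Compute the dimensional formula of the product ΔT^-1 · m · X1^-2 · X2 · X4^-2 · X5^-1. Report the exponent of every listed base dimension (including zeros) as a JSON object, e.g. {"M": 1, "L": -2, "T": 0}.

{"Θ": 1, "M": 4}

Exponent matrix [Θ,M] × [ΔT,m,X1,X2,X3,X4,X5]:
  Θ: [ 1  0 -2  1  2  1  1]
  M: [ 0  1 -3 -2 -2  2 -3]
  [Θ]: (-1)·1+(1)·0+(-2)·-2+(1)·1+(-2)·1+(-1)·1 = 1
  [M]: (-1)·0+(1)·1+(-2)·-3+(1)·-2+(-2)·2+(-1)·-3 = 4
⇒ Θ M^4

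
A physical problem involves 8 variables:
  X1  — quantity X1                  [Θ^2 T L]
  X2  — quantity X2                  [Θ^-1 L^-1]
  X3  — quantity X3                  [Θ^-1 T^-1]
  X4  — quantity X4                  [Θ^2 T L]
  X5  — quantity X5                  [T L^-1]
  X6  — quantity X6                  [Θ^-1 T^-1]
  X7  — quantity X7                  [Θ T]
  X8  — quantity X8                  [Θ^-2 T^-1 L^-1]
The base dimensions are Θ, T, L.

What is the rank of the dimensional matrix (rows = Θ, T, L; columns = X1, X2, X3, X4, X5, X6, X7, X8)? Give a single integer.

2

Dimensional matrix (Θ×T×L by X1×X2×X3×X4×X5×X6×X7×X8):
  Θ: [ 2 -1 -1  2  0 -1  1 -2]
  T: [ 1  0 -1  1  1 -1  1 -1]
  L: [ 1 -1  0  1 -1  0  0 -1]
Row reduction gives pivot columns X1,X2; rank = 2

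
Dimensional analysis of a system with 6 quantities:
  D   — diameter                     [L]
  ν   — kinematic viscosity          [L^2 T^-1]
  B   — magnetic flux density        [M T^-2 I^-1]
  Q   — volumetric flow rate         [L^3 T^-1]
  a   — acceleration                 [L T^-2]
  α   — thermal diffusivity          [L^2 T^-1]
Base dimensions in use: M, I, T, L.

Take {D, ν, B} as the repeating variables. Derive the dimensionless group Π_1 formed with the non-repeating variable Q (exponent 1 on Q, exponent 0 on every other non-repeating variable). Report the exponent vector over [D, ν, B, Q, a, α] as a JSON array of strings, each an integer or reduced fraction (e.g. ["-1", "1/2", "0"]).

["-1", "-1", "0", "1", "0", "0"]

Dimensional matrix (M×I×T×L by D×ν×B×Q×a×α):
  M: [ 0  0  1  0  0  0]
  I: [ 0  0 -1  0  0  0]
  T: [ 0 -1 -2 -1 -2 -1]
  L: [ 1  2  0  3  1  2]
Row reduction gives pivot columns D,ν,B; rank = 3
Pivot set = {D,ν,B}, free = {Q,a,α}
RREF:
  r0: [   1    0    0    1   -3    0]
  r1: [   0    1    0    1    2    1]
  r2: [   0    0    1    0    0    0]
  r3: [   0    0    0    0    0    0]
Fix exponent of Q at 1, a at 0, α at 0; solve each RREF row for its pivot's exponent:
  r0: exp(D) + (1)·1 = 0 ⇒ exp(D) = -1
  r1: exp(ν) + (1)·1 = 0 ⇒ exp(ν) = -1
  r2: exp(B) + (0)·1 = 0 ⇒ exp(B) = 0
Π_1 = D^-1 · ν^-1 · Q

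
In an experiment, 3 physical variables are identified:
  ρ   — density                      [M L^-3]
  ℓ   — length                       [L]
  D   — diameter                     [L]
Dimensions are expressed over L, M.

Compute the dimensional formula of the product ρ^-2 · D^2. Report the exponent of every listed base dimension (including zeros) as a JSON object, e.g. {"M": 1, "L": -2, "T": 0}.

{"L": 8, "M": -2}

Write exponents as rows L,M / cols ρ,ℓ,D:
  L: [-3  1  1]
  M: [ 1  0  0]
  [L]: (-2)·-3+(2)·1 = 8
  [M]: (-2)·1+(2)·0 = -2
⇒ L^8 M^-2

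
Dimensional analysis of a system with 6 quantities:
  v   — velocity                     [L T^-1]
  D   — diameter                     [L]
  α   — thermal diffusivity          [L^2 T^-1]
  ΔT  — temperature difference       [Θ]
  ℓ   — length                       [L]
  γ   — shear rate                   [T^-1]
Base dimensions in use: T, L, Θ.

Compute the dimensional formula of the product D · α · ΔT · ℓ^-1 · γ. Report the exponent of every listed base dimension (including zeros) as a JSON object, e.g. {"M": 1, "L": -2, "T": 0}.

{"T": -2, "L": 2, "Θ": 1}

Write exponents as rows T,L,Θ / cols v,D,α,ΔT,ℓ,γ:
  T: [-1  0 -1  0  0 -1]
  L: [ 1  1  2  0  1  0]
  Θ: [ 0  0  0  1  0  0]
  [T]: (1)·0+(1)·-1+(1)·0+(-1)·0+(1)·-1 = -2
  [L]: (1)·1+(1)·2+(1)·0+(-1)·1+(1)·0 = 2
  [Θ]: (1)·0+(1)·0+(1)·1+(-1)·0+(1)·0 = 1
⇒ T^-2 L^2 Θ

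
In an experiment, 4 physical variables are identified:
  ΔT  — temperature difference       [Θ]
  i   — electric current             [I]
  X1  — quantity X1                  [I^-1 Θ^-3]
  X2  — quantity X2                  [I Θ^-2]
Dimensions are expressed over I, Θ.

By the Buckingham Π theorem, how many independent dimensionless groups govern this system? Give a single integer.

Dimensional matrix (I×Θ by ΔT×i×X1×X2):
  I: [ 0  1 -1  1]
  Θ: [ 1  0 -3 -2]
RREF → pivots at {ΔT,i} ⇒ r = 2
n=4, r=2 ⇒ 2 dimensionless groups

2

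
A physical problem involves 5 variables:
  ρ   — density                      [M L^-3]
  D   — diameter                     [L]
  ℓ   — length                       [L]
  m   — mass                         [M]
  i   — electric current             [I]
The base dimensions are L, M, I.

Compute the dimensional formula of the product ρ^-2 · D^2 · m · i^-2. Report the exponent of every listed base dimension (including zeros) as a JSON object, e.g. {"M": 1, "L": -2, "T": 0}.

Dimensional matrix (L×M×I by ρ×D×ℓ×m×i):
  L: [-3  1  1  0  0]
  M: [ 1  0  0  1  0]
  I: [ 0  0  0  0  1]
  [L]: (-2)·-3+(2)·1+(1)·0+(-2)·0 = 8
  [M]: (-2)·1+(2)·0+(1)·1+(-2)·0 = -1
  [I]: (-2)·0+(2)·0+(1)·0+(-2)·1 = -2
⇒ L^8 M^-1 I^-2

{"L": 8, "M": -1, "I": -2}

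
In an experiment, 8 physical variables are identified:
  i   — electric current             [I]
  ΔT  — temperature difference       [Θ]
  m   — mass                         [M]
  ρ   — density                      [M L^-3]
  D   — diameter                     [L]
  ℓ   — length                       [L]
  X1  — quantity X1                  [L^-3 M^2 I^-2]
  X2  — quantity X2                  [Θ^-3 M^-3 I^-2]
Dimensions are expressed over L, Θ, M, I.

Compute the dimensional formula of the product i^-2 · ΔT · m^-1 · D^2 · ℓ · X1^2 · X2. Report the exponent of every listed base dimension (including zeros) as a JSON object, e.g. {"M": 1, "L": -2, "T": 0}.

Write exponents as rows L,Θ,M,I / cols i,ΔT,m,ρ,D,ℓ,X1,X2:
  L: [ 0  0  0 -3  1  1 -3  0]
  Θ: [ 0  1  0  0  0  0  0 -3]
  M: [ 0  0  1  1  0  0  2 -3]
  I: [ 1  0  0  0  0  0 -2 -2]
  [L]: (-2)·0+(1)·0+(-1)·0+(2)·1+(1)·1+(2)·-3+(1)·0 = -3
  [Θ]: (-2)·0+(1)·1+(-1)·0+(2)·0+(1)·0+(2)·0+(1)·-3 = -2
  [M]: (-2)·0+(1)·0+(-1)·1+(2)·0+(1)·0+(2)·2+(1)·-3 = 0
  [I]: (-2)·1+(1)·0+(-1)·0+(2)·0+(1)·0+(2)·-2+(1)·-2 = -8
⇒ L^-3 Θ^-2 I^-8

{"L": -3, "Θ": -2, "M": 0, "I": -8}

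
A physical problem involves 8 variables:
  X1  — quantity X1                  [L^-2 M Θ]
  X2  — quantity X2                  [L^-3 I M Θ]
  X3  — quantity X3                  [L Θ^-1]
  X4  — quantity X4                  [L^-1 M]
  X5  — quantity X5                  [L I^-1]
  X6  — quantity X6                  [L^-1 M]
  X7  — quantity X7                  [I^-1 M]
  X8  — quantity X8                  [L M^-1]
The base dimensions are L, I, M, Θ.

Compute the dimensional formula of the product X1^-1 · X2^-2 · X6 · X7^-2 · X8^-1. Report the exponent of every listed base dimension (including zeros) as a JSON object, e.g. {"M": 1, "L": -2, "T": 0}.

{"L": 6, "I": 0, "M": -3, "Θ": -3}

Dimensional matrix (L×I×M×Θ by X1×X2×X3×X4×X5×X6×X7×X8):
  L: [-2 -3  1 -1  1 -1  0  1]
  I: [ 0  1  0  0 -1  0 -1  0]
  M: [ 1  1  0  1  0  1  1 -1]
  Θ: [ 1  1 -1  0  0  0  0  0]
  [L]: (-1)·-2+(-2)·-3+(1)·-1+(-2)·0+(-1)·1 = 6
  [I]: (-1)·0+(-2)·1+(1)·0+(-2)·-1+(-1)·0 = 0
  [M]: (-1)·1+(-2)·1+(1)·1+(-2)·1+(-1)·-1 = -3
  [Θ]: (-1)·1+(-2)·1+(1)·0+(-2)·0+(-1)·0 = -3
⇒ L^6 M^-3 Θ^-3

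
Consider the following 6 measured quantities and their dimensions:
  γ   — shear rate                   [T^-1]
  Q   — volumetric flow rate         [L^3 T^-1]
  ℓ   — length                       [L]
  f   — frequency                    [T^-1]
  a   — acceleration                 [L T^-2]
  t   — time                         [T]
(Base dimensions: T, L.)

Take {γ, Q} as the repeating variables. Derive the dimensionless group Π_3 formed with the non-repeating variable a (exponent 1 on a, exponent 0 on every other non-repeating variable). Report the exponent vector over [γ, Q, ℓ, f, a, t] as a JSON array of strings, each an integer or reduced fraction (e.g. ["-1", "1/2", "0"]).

Write exponents as rows T,L / cols γ,Q,ℓ,f,a,t:
  T: [-1 -1  0 -1 -2  1]
  L: [ 0  3  1  0  1  0]
RREF → pivots at {γ,Q} ⇒ r = 2
Repeat: γ,Q; free: ℓ,f,a,t
RREF:
  r0: [   1    0 -1/3    1  5/3   -1]
  r1: [   0    1  1/3    0  1/3    0]
Fix exponent of a at 1, ℓ at 0, f at 0, t at 0; solve each RREF row for its pivot's exponent:
  r0: exp(γ) + (5/3)·1 = 0 ⇒ exp(γ) = -5/3
  r1: exp(Q) + (1/3)·1 = 0 ⇒ exp(Q) = -1/3
Π_3 = γ^(-5/3) · Q^(-1/3) · a

["-5/3", "-1/3", "0", "0", "1", "0"]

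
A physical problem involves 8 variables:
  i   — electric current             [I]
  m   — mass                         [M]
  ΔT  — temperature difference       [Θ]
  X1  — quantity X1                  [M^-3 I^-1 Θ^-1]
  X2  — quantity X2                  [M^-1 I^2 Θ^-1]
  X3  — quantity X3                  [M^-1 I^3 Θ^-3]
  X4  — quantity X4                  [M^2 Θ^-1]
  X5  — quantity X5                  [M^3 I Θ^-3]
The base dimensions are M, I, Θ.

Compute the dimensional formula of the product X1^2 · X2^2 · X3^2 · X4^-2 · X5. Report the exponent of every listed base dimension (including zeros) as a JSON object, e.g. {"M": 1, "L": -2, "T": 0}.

{"M": -11, "I": 9, "Θ": -11}

Exponent matrix [M,I,Θ] × [i,m,ΔT,X1,X2,X3,X4,X5]:
  M: [ 0  1  0 -3 -1 -1  2  3]
  I: [ 1  0  0 -1  2  3  0  1]
  Θ: [ 0  0  1 -1 -1 -3 -1 -3]
  [M]: (2)·-3+(2)·-1+(2)·-1+(-2)·2+(1)·3 = -11
  [I]: (2)·-1+(2)·2+(2)·3+(-2)·0+(1)·1 = 9
  [Θ]: (2)·-1+(2)·-1+(2)·-3+(-2)·-1+(1)·-3 = -11
⇒ M^-11 I^9 Θ^-11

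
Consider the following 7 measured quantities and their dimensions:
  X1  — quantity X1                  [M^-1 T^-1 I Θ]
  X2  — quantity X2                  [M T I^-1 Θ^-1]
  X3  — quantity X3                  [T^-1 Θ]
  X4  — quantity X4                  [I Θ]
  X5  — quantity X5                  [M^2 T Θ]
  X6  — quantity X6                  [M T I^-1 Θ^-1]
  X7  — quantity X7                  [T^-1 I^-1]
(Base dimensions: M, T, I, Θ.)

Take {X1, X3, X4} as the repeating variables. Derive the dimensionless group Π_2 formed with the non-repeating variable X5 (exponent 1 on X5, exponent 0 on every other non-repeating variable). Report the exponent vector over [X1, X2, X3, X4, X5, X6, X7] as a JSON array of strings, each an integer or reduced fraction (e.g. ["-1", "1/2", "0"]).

["2", "0", "-1", "-2", "1", "0", "0"]

Dimensional matrix (M×T×I×Θ by X1×X2×X3×X4×X5×X6×X7):
  M: [-1  1  0  0  2  1  0]
  T: [-1  1 -1  0  1  1 -1]
  I: [ 1 -1  0  1  0 -1 -1]
  Θ: [ 1 -1  1  1  1 -1  0]
Echelon form has 3 nonzero rows (pivots: X1,X3,X4)
Repeat: X1,X3,X4; free: X2,X5,X6,X7
RREF:
  r0: [   1   -1    0    0   -2   -1    0]
  r1: [   0    0    1    0    1    0    1]
  r2: [   0    0    0    1    2    0   -1]
  r3: [   0    0    0    0    0    0    0]
Fix exponent of X5 at 1, X2 at 0, X6 at 0, X7 at 0; solve each RREF row for its pivot's exponent:
  r0: exp(X1) + (-2)·1 = 0 ⇒ exp(X1) = 2
  r1: exp(X3) + (1)·1 = 0 ⇒ exp(X3) = -1
  r2: exp(X4) + (2)·1 = 0 ⇒ exp(X4) = -2
Π_2 = X1^2 · X3^-1 · X4^-2 · X5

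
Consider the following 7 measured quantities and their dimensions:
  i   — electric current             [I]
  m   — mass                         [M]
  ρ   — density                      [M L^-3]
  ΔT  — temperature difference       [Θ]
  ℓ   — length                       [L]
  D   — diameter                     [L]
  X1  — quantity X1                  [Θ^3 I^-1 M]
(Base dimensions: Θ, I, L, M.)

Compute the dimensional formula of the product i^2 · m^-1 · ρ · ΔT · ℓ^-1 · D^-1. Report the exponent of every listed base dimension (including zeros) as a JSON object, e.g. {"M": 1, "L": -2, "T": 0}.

Write exponents as rows Θ,I,L,M / cols i,m,ρ,ΔT,ℓ,D,X1:
  Θ: [ 0  0  0  1  0  0  3]
  I: [ 1  0  0  0  0  0 -1]
  L: [ 0  0 -3  0  1  1  0]
  M: [ 0  1  1  0  0  0  1]
  [Θ]: (2)·0+(-1)·0+(1)·0+(1)·1+(-1)·0+(-1)·0 = 1
  [I]: (2)·1+(-1)·0+(1)·0+(1)·0+(-1)·0+(-1)·0 = 2
  [L]: (2)·0+(-1)·0+(1)·-3+(1)·0+(-1)·1+(-1)·1 = -5
  [M]: (2)·0+(-1)·1+(1)·1+(1)·0+(-1)·0+(-1)·0 = 0
⇒ Θ I^2 L^-5

{"Θ": 1, "I": 2, "L": -5, "M": 0}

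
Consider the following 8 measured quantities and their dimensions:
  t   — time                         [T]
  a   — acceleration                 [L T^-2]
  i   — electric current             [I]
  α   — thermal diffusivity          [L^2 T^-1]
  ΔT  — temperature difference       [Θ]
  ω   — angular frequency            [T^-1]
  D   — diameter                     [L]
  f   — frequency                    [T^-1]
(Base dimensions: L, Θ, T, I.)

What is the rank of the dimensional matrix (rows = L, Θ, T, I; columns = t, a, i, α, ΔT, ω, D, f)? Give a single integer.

4

Write exponents as rows L,Θ,T,I / cols t,a,i,α,ΔT,ω,D,f:
  L: [ 0  1  0  2  0  0  1  0]
  Θ: [ 0  0  0  0  1  0  0  0]
  T: [ 1 -2  0 -1  0 -1  0 -1]
  I: [ 0  0  1  0  0  0  0  0]
Row reduction gives pivot columns t,a,i,ΔT; rank = 4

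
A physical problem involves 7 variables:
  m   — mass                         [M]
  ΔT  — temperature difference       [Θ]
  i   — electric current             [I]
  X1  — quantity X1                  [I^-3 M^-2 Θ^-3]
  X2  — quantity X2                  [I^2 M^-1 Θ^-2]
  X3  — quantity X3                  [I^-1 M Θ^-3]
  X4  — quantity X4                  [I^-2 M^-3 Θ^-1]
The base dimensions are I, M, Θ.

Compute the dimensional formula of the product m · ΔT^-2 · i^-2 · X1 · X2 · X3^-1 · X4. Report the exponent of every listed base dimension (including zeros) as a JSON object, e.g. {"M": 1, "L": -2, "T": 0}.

{"I": -4, "M": -6, "Θ": -5}

Write exponents as rows I,M,Θ / cols m,ΔT,i,X1,X2,X3,X4:
  I: [ 0  0  1 -3  2 -1 -2]
  M: [ 1  0  0 -2 -1  1 -3]
  Θ: [ 0  1  0 -3 -2 -3 -1]
  [I]: (1)·0+(-2)·0+(-2)·1+(1)·-3+(1)·2+(-1)·-1+(1)·-2 = -4
  [M]: (1)·1+(-2)·0+(-2)·0+(1)·-2+(1)·-1+(-1)·1+(1)·-3 = -6
  [Θ]: (1)·0+(-2)·1+(-2)·0+(1)·-3+(1)·-2+(-1)·-3+(1)·-1 = -5
⇒ I^-4 M^-6 Θ^-5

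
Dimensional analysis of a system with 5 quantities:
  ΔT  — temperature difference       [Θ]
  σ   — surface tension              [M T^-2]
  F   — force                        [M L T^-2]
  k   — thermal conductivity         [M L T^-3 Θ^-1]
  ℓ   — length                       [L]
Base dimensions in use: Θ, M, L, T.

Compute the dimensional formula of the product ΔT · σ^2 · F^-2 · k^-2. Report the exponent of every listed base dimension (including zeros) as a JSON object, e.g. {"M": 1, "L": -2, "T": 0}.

Dimensional matrix (Θ×M×L×T by ΔT×σ×F×k×ℓ):
  Θ: [ 1  0  0 -1  0]
  M: [ 0  1  1  1  0]
  L: [ 0  0  1  1  1]
  T: [ 0 -2 -2 -3  0]
  [Θ]: (1)·1+(2)·0+(-2)·0+(-2)·-1 = 3
  [M]: (1)·0+(2)·1+(-2)·1+(-2)·1 = -2
  [L]: (1)·0+(2)·0+(-2)·1+(-2)·1 = -4
  [T]: (1)·0+(2)·-2+(-2)·-2+(-2)·-3 = 6
⇒ Θ^3 M^-2 L^-4 T^6

{"Θ": 3, "M": -2, "L": -4, "T": 6}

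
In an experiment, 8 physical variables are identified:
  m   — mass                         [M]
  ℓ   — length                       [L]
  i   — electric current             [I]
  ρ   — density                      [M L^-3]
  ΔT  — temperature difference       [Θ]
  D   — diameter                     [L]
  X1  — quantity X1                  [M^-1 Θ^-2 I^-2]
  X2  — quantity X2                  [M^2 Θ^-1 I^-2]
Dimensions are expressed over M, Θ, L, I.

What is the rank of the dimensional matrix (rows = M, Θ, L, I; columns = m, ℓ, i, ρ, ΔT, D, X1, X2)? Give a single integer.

Dimensional matrix (M×Θ×L×I by m×ℓ×i×ρ×ΔT×D×X1×X2):
  M: [ 1  0  0  1  0  0 -1  2]
  Θ: [ 0  0  0  0  1  0 -2 -1]
  L: [ 0  1  0 -3  0  1  0  0]
  I: [ 0  0  1  0  0  0 -2 -2]
Echelon form has 4 nonzero rows (pivots: m,ℓ,i,ΔT)

4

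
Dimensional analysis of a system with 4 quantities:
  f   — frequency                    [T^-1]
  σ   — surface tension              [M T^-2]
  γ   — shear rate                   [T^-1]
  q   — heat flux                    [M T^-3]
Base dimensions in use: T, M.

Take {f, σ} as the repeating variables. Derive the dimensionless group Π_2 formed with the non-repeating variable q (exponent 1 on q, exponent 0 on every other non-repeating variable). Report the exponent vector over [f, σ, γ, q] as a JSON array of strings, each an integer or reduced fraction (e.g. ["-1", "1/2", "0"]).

["-1", "-1", "0", "1"]

Write exponents as rows T,M / cols f,σ,γ,q:
  T: [-1 -2 -1 -3]
  M: [ 0  1  0  1]
RREF → pivots at {f,σ} ⇒ r = 2
Repeat: f,σ; free: γ,q
RREF:
  r0: [   1    0    1    1]
  r1: [   0    1    0    1]
Fix exponent of q at 1, γ at 0; solve each RREF row for its pivot's exponent:
  r0: exp(f) + (1)·1 = 0 ⇒ exp(f) = -1
  r1: exp(σ) + (1)·1 = 0 ⇒ exp(σ) = -1
Π_2 = f^-1 · σ^-1 · q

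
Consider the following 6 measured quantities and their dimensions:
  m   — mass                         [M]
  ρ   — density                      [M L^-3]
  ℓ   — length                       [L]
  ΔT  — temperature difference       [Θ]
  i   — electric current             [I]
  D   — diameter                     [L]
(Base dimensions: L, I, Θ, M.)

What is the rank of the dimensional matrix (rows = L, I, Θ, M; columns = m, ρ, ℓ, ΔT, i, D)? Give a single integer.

4

Dimensional matrix (L×I×Θ×M by m×ρ×ℓ×ΔT×i×D):
  L: [ 0 -3  1  0  0  1]
  I: [ 0  0  0  0  1  0]
  Θ: [ 0  0  0  1  0  0]
  M: [ 1  1  0  0  0  0]
RREF → pivots at {m,ρ,ΔT,i} ⇒ r = 4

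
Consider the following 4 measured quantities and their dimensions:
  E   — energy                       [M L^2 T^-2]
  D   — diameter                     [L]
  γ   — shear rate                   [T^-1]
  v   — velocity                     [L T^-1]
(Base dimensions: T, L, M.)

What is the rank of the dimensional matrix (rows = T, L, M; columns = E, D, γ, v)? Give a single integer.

3

Exponent matrix [T,L,M] × [E,D,γ,v]:
  T: [-2  0 -1 -1]
  L: [ 2  1  0  1]
  M: [ 1  0  0  0]
Row reduction gives pivot columns E,D,γ; rank = 3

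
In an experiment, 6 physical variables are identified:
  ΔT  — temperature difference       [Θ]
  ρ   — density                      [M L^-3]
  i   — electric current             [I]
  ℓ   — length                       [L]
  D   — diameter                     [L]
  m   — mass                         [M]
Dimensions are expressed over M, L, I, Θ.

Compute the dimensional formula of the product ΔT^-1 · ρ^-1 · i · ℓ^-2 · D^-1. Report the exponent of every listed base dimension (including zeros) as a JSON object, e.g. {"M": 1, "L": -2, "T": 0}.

{"M": -1, "L": 0, "I": 1, "Θ": -1}

Exponent matrix [M,L,I,Θ] × [ΔT,ρ,i,ℓ,D,m]:
  M: [ 0  1  0  0  0  1]
  L: [ 0 -3  0  1  1  0]
  I: [ 0  0  1  0  0  0]
  Θ: [ 1  0  0  0  0  0]
  [M]: (-1)·0+(-1)·1+(1)·0+(-2)·0+(-1)·0 = -1
  [L]: (-1)·0+(-1)·-3+(1)·0+(-2)·1+(-1)·1 = 0
  [I]: (-1)·0+(-1)·0+(1)·1+(-2)·0+(-1)·0 = 1
  [Θ]: (-1)·1+(-1)·0+(1)·0+(-2)·0+(-1)·0 = -1
⇒ M^-1 I Θ^-1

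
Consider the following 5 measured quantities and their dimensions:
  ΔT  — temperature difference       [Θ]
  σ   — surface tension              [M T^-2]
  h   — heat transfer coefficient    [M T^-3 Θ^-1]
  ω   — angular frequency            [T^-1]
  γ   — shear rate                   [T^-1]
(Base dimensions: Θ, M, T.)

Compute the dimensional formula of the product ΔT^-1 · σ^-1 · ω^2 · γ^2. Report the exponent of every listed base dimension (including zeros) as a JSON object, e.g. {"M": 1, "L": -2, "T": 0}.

Exponent matrix [Θ,M,T] × [ΔT,σ,h,ω,γ]:
  Θ: [ 1  0 -1  0  0]
  M: [ 0  1  1  0  0]
  T: [ 0 -2 -3 -1 -1]
  [Θ]: (-1)·1+(-1)·0+(2)·0+(2)·0 = -1
  [M]: (-1)·0+(-1)·1+(2)·0+(2)·0 = -1
  [T]: (-1)·0+(-1)·-2+(2)·-1+(2)·-1 = -2
⇒ Θ^-1 M^-1 T^-2

{"Θ": -1, "M": -1, "T": -2}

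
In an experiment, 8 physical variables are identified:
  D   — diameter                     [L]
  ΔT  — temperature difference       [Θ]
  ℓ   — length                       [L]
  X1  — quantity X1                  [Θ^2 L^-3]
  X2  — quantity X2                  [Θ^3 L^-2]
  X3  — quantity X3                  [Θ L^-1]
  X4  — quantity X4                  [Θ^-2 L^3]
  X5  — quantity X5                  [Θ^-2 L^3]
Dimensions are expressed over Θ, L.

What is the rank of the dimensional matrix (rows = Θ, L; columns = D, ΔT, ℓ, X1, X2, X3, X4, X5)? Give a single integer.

Exponent matrix [Θ,L] × [D,ΔT,ℓ,X1,X2,X3,X4,X5]:
  Θ: [ 0  1  0  2  3  1 -2 -2]
  L: [ 1  0  1 -3 -2 -1  3  3]
RREF → pivots at {D,ΔT} ⇒ r = 2

2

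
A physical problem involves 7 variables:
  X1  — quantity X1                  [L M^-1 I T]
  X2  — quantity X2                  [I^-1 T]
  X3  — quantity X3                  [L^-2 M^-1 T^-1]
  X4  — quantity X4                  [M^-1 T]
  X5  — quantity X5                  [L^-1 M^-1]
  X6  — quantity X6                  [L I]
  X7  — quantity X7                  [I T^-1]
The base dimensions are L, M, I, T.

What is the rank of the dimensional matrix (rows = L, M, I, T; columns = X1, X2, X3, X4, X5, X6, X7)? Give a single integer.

Dimensional matrix (L×M×I×T by X1×X2×X3×X4×X5×X6×X7):
  L: [ 1  0 -2  0 -1  1  0]
  M: [-1  0 -1 -1 -1  0  0]
  I: [ 1 -1  0  0  0  1  1]
  T: [ 1  1 -1  1  0  0 -1]
RREF → pivots at {X1,X2,X3} ⇒ r = 3

3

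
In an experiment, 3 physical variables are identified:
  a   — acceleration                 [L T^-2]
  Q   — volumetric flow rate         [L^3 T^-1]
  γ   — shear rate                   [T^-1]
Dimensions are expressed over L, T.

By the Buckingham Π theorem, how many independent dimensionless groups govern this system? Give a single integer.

1

Write exponents as rows L,T / cols a,Q,γ:
  L: [ 1  3  0]
  T: [-2 -1 -1]
Echelon form has 2 nonzero rows (pivots: a,Q)
n=3, r=2 ⇒ 1 dimensionless group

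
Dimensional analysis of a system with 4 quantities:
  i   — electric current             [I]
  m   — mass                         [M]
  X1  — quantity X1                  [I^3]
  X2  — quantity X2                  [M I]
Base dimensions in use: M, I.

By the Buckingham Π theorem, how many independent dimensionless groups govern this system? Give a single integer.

2

Dimensional matrix (M×I by i×m×X1×X2):
  M: [ 0  1  0  1]
  I: [ 1  0  3  1]
Echelon form has 2 nonzero rows (pivots: i,m)
n=4, r=2 ⇒ 2 dimensionless groups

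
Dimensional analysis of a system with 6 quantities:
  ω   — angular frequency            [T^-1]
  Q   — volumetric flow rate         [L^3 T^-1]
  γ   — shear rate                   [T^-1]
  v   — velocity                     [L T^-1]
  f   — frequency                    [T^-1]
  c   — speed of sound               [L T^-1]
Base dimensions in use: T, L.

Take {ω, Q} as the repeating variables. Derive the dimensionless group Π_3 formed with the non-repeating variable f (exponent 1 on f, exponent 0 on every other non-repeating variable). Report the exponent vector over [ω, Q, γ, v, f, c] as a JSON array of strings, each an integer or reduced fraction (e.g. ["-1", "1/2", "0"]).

["-1", "0", "0", "0", "1", "0"]

Write exponents as rows T,L / cols ω,Q,γ,v,f,c:
  T: [-1 -1 -1 -1 -1 -1]
  L: [ 0  3  0  1  0  1]
Row reduction gives pivot columns ω,Q; rank = 2
Pivot set = {ω,Q}, free = {γ,v,f,c}
RREF:
  r0: [   1    0    1  2/3    1  2/3]
  r1: [   0    1    0  1/3    0  1/3]
Fix exponent of f at 1, γ at 0, v at 0, c at 0; solve each RREF row for its pivot's exponent:
  r0: exp(ω) + (1)·1 = 0 ⇒ exp(ω) = -1
  r1: exp(Q) + (0)·1 = 0 ⇒ exp(Q) = 0
Π_3 = ω^-1 · f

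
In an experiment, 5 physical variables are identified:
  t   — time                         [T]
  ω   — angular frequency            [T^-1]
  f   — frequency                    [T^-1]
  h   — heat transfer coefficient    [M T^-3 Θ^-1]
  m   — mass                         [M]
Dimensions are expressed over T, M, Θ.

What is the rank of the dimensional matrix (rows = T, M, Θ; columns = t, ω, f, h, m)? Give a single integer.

3

Dimensional matrix (T×M×Θ by t×ω×f×h×m):
  T: [ 1 -1 -1 -3  0]
  M: [ 0  0  0  1  1]
  Θ: [ 0  0  0 -1  0]
Row reduction gives pivot columns t,h,m; rank = 3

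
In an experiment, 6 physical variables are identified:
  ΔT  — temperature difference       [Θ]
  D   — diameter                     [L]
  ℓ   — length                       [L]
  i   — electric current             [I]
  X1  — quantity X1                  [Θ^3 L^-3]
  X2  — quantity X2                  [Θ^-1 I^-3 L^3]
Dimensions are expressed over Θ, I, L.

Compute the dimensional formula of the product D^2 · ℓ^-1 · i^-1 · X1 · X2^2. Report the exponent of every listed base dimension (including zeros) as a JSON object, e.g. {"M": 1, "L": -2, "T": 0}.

{"Θ": 1, "I": -7, "L": 4}

Write exponents as rows Θ,I,L / cols ΔT,D,ℓ,i,X1,X2:
  Θ: [ 1  0  0  0  3 -1]
  I: [ 0  0  0  1  0 -3]
  L: [ 0  1  1  0 -3  3]
  [Θ]: (2)·0+(-1)·0+(-1)·0+(1)·3+(2)·-1 = 1
  [I]: (2)·0+(-1)·0+(-1)·1+(1)·0+(2)·-3 = -7
  [L]: (2)·1+(-1)·1+(-1)·0+(1)·-3+(2)·3 = 4
⇒ Θ I^-7 L^4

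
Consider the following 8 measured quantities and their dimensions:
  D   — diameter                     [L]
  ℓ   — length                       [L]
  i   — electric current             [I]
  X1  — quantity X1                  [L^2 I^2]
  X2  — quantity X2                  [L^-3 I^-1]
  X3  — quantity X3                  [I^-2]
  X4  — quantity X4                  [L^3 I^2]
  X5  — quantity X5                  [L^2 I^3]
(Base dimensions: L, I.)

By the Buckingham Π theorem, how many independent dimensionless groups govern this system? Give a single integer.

Write exponents as rows L,I / cols D,ℓ,i,X1,X2,X3,X4,X5:
  L: [ 1  1  0  2 -3  0  3  2]
  I: [ 0  0  1  2 -1 -2  2  3]
Echelon form has 2 nonzero rows (pivots: D,i)
8 vars − rank 2 = 6 Π groups

6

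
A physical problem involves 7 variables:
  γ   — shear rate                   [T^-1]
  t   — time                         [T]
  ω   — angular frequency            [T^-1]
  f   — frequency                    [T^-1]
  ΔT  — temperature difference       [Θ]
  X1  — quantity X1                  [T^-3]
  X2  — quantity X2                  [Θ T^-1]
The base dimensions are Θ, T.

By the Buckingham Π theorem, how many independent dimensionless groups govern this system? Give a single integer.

5

Exponent matrix [Θ,T] × [γ,t,ω,f,ΔT,X1,X2]:
  Θ: [ 0  0  0  0  1  0  1]
  T: [-1  1 -1 -1  0 -3 -1]
Echelon form has 2 nonzero rows (pivots: γ,ΔT)
Π count = n − r = 7 − 2 = 5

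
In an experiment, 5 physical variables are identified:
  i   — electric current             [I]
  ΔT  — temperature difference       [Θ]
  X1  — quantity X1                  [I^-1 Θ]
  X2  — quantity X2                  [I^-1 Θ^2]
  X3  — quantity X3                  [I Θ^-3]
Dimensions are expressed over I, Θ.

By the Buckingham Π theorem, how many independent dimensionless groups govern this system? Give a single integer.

Exponent matrix [I,Θ] × [i,ΔT,X1,X2,X3]:
  I: [ 1  0 -1 -1  1]
  Θ: [ 0  1  1  2 -3]
RREF → pivots at {i,ΔT} ⇒ r = 2
n=5, r=2 ⇒ 3 dimensionless groups

3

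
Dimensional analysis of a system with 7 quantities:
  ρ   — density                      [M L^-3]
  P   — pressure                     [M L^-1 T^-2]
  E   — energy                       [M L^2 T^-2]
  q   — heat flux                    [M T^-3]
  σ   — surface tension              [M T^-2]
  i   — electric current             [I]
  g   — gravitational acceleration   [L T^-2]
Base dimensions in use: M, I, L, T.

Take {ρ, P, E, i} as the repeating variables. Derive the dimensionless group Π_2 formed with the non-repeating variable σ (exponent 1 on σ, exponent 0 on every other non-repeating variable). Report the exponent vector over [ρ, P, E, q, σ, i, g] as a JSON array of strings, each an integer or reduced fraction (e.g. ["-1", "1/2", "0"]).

["0", "-2/3", "-1/3", "0", "1", "0", "0"]

Dimensional matrix (M×I×L×T by ρ×P×E×q×σ×i×g):
  M: [ 1  1  1  1  1  0  0]
  I: [ 0  0  0  0  0  1  0]
  L: [-3 -1  2  0  0  0  1]
  T: [ 0 -2 -2 -3 -2  0 -2]
Echelon form has 4 nonzero rows (pivots: ρ,P,E,i)
Repeat: ρ,P,E,i; free: q,σ,g
RREF:
  r0: [   1    0    0 -1/2    0    0   -1]
  r1: [   0    1    0  3/2  2/3    0  4/3]
  r2: [   0    0    1    0  1/3    0 -1/3]
  r3: [   0    0    0    0    0    1    0]
Fix exponent of σ at 1, q at 0, g at 0; solve each RREF row for its pivot's exponent:
  r0: exp(ρ) + (0)·1 = 0 ⇒ exp(ρ) = 0
  r1: exp(P) + (2/3)·1 = 0 ⇒ exp(P) = -2/3
  r2: exp(E) + (1/3)·1 = 0 ⇒ exp(E) = -1/3
  r3: exp(i) + (0)·1 = 0 ⇒ exp(i) = 0
Π_2 = P^(-2/3) · E^(-1/3) · σ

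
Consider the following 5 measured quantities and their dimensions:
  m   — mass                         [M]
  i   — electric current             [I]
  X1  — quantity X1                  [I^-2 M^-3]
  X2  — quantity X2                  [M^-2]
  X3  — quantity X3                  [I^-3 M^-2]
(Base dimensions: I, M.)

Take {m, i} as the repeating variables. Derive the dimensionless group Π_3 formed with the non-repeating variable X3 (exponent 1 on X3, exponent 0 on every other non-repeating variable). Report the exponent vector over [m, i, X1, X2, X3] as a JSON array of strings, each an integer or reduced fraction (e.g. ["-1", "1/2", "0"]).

Dimensional matrix (I×M by m×i×X1×X2×X3):
  I: [ 0  1 -2  0 -3]
  M: [ 1  0 -3 -2 -2]
RREF → pivots at {m,i} ⇒ r = 2
Pivot set = {m,i}, free = {X1,X2,X3}
RREF:
  r0: [   1    0   -3   -2   -2]
  r1: [   0    1   -2    0   -3]
Fix exponent of X3 at 1, X1 at 0, X2 at 0; solve each RREF row for its pivot's exponent:
  r0: exp(m) + (-2)·1 = 0 ⇒ exp(m) = 2
  r1: exp(i) + (-3)·1 = 0 ⇒ exp(i) = 3
Π_3 = m^2 · i^3 · X3

["2", "3", "0", "0", "1"]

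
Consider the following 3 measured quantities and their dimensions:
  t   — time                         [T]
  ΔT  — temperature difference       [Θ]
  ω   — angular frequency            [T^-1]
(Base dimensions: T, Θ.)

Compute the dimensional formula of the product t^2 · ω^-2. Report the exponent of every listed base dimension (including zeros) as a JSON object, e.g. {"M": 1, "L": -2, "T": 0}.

{"T": 4, "Θ": 0}

Exponent matrix [T,Θ] × [t,ΔT,ω]:
  T: [ 1  0 -1]
  Θ: [ 0  1  0]
  [T]: (2)·1+(-2)·-1 = 4
  [Θ]: (2)·0+(-2)·0 = 0
⇒ T^4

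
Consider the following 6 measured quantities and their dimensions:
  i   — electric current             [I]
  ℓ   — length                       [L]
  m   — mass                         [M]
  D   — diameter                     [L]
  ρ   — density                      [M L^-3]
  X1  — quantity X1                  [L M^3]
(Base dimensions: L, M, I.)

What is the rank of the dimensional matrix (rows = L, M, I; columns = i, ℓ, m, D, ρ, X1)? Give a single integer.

3

Write exponents as rows L,M,I / cols i,ℓ,m,D,ρ,X1:
  L: [ 0  1  0  1 -3  1]
  M: [ 0  0  1  0  1  3]
  I: [ 1  0  0  0  0  0]
RREF → pivots at {i,ℓ,m} ⇒ r = 3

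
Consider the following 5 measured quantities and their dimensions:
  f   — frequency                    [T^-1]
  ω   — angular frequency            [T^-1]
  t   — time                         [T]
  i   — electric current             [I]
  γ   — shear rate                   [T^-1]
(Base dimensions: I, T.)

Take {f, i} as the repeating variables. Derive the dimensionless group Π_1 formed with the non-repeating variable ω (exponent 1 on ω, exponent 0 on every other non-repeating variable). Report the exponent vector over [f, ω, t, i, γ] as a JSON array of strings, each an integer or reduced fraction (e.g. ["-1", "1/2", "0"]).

Dimensional matrix (I×T by f×ω×t×i×γ):
  I: [ 0  0  0  1  0]
  T: [-1 -1  1  0 -1]
Echelon form has 2 nonzero rows (pivots: f,i)
Repeat: f,i; free: ω,t,γ
RREF:
  r0: [   1    1   -1    0    1]
  r1: [   0    0    0    1    0]
Fix exponent of ω at 1, t at 0, γ at 0; solve each RREF row for its pivot's exponent:
  r0: exp(f) + (1)·1 = 0 ⇒ exp(f) = -1
  r1: exp(i) + (0)·1 = 0 ⇒ exp(i) = 0
Π_1 = f^-1 · ω

["-1", "1", "0", "0", "0"]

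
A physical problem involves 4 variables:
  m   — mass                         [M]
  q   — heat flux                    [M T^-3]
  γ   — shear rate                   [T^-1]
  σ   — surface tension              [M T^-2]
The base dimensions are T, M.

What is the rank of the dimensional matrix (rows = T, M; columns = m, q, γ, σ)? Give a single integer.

Write exponents as rows T,M / cols m,q,γ,σ:
  T: [ 0 -3 -1 -2]
  M: [ 1  1  0  1]
RREF → pivots at {m,q} ⇒ r = 2

2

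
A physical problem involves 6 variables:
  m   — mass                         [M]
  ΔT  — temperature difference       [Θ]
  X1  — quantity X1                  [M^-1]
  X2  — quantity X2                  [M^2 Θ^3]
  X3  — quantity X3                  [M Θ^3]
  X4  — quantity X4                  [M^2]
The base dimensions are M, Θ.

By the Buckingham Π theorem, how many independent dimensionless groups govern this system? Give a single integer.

4

Write exponents as rows M,Θ / cols m,ΔT,X1,X2,X3,X4:
  M: [ 1  0 -1  2  1  2]
  Θ: [ 0  1  0  3  3  0]
RREF → pivots at {m,ΔT} ⇒ r = 2
Π count = n − r = 6 − 2 = 4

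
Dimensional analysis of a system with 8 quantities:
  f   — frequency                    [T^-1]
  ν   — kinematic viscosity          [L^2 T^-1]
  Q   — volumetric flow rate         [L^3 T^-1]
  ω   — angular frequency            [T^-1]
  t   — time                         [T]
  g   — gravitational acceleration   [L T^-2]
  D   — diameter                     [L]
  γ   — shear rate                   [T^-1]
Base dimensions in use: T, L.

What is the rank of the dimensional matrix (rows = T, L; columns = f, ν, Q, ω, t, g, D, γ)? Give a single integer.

Write exponents as rows T,L / cols f,ν,Q,ω,t,g,D,γ:
  T: [-1 -1 -1 -1  1 -2  0 -1]
  L: [ 0  2  3  0  0  1  1  0]
Echelon form has 2 nonzero rows (pivots: f,ν)

2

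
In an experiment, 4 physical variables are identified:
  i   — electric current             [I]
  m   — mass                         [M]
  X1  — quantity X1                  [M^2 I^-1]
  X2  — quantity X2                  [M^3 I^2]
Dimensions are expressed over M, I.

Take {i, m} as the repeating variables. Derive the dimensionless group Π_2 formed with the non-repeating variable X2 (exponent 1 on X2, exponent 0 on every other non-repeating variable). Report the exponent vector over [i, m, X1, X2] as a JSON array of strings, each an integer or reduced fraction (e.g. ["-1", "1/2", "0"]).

["-2", "-3", "0", "1"]

Write exponents as rows M,I / cols i,m,X1,X2:
  M: [ 0  1  2  3]
  I: [ 1  0 -1  2]
Echelon form has 2 nonzero rows (pivots: i,m)
Pivot set = {i,m}, free = {X1,X2}
RREF:
  r0: [   1    0   -1    2]
  r1: [   0    1    2    3]
Fix exponent of X2 at 1, X1 at 0; solve each RREF row for its pivot's exponent:
  r0: exp(i) + (2)·1 = 0 ⇒ exp(i) = -2
  r1: exp(m) + (3)·1 = 0 ⇒ exp(m) = -3
Π_2 = i^-2 · m^-3 · X2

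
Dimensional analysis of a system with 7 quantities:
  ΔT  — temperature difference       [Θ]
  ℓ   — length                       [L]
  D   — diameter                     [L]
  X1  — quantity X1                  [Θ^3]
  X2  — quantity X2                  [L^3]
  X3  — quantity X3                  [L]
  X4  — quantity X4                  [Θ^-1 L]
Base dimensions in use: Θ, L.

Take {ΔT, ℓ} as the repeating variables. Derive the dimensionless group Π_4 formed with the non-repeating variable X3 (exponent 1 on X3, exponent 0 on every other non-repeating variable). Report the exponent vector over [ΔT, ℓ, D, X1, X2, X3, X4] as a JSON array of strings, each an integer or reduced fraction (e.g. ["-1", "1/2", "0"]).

Exponent matrix [Θ,L] × [ΔT,ℓ,D,X1,X2,X3,X4]:
  Θ: [ 1  0  0  3  0  0 -1]
  L: [ 0  1  1  0  3  1  1]
RREF → pivots at {ΔT,ℓ} ⇒ r = 2
Repeat: ΔT,ℓ; free: D,X1,X2,X3,X4
RREF:
  r0: [   1    0    0    3    0    0   -1]
  r1: [   0    1    1    0    3    1    1]
Fix exponent of X3 at 1, D at 0, X1 at 0, X2 at 0, X4 at 0; solve each RREF row for its pivot's exponent:
  r0: exp(ΔT) + (0)·1 = 0 ⇒ exp(ΔT) = 0
  r1: exp(ℓ) + (1)·1 = 0 ⇒ exp(ℓ) = -1
Π_4 = ℓ^-1 · X3

["0", "-1", "0", "0", "0", "1", "0"]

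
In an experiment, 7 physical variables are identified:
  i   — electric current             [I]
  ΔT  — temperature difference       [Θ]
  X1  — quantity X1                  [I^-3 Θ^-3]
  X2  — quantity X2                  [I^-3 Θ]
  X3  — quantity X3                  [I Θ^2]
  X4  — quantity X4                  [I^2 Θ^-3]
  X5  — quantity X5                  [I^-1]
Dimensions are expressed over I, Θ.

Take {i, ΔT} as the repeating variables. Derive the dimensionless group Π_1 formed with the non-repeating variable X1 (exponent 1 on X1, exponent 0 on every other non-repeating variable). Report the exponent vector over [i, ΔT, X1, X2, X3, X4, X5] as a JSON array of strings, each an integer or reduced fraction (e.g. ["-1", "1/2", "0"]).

Exponent matrix [I,Θ] × [i,ΔT,X1,X2,X3,X4,X5]:
  I: [ 1  0 -3 -3  1  2 -1]
  Θ: [ 0  1 -3  1  2 -3  0]
RREF → pivots at {i,ΔT} ⇒ r = 2
Repeat: i,ΔT; free: X1,X2,X3,X4,X5
RREF:
  r0: [   1    0   -3   -3    1    2   -1]
  r1: [   0    1   -3    1    2   -3    0]
Fix exponent of X1 at 1, X2 at 0, X3 at 0, X4 at 0, X5 at 0; solve each RREF row for its pivot's exponent:
  r0: exp(i) + (-3)·1 = 0 ⇒ exp(i) = 3
  r1: exp(ΔT) + (-3)·1 = 0 ⇒ exp(ΔT) = 3
Π_1 = i^3 · ΔT^3 · X1

["3", "3", "1", "0", "0", "0", "0"]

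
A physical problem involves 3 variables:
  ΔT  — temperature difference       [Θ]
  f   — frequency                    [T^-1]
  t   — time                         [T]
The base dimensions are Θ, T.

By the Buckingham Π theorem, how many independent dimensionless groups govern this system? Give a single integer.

Write exponents as rows Θ,T / cols ΔT,f,t:
  Θ: [ 1  0  0]
  T: [ 0 -1  1]
Row reduction gives pivot columns ΔT,f; rank = 2
3 vars − rank 2 = 1 Π group

1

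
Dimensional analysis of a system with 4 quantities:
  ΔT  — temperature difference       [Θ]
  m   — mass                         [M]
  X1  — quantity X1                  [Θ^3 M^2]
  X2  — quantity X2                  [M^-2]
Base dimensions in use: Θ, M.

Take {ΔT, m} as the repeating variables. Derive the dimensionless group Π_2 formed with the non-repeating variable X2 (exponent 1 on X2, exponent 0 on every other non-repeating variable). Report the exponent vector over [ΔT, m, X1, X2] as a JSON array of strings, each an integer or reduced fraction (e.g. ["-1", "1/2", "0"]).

["0", "2", "0", "1"]

Dimensional matrix (Θ×M by ΔT×m×X1×X2):
  Θ: [ 1  0  3  0]
  M: [ 0  1  2 -2]
RREF → pivots at {ΔT,m} ⇒ r = 2
Pivot set = {ΔT,m}, free = {X1,X2}
RREF:
  r0: [   1    0    3    0]
  r1: [   0    1    2   -2]
Fix exponent of X2 at 1, X1 at 0; solve each RREF row for its pivot's exponent:
  r0: exp(ΔT) + (0)·1 = 0 ⇒ exp(ΔT) = 0
  r1: exp(m) + (-2)·1 = 0 ⇒ exp(m) = 2
Π_2 = m^2 · X2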